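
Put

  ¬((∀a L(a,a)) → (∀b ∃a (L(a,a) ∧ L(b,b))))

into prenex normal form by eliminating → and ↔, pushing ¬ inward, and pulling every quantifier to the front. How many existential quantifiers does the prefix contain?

Eliminate → and ↔ using ¬ and ∨.
  ¬(¬(∀a L(a,a)) ∨ (∀b ∃a (L(a,a) ∧ L(b,b))))
Move each ¬ inward, flipping quantifiers it crosses:
  (∀a L(a,a)) ∧ (∃b ∀a (¬L(a,a) ∨ ¬L(b,b)))
Standardize variables apart so no two quantifiers bind the same name: a↦y.
  (∀a L(a,a)) ∧ (∃b ∀y (¬L(y,y) ∨ ¬L(b,b)))
Finally move all quantifiers to the prefix:
  ∀a ∃b ∀y (L(a,a) ∧ (¬L(y,y) ∨ ¬L(b,b)))
The prefix is ∀a ∃b ∀y: 2 universal, 1 existential.

1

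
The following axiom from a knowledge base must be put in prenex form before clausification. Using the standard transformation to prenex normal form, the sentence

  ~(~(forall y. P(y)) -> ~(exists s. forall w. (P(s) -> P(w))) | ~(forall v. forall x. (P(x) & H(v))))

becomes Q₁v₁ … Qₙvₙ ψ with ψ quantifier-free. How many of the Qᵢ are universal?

3

Eliminate → and ↔ using ¬ and ∨.
  ~(~~(forall y. P(y)) | ~(exists s. forall w. (~P(s) | P(w))) | ~(forall v. forall x. (P(x) & H(v))))
Push ¬ through the quantifiers and connectives to reach negation normal form:
  (exists y. ~P(y)) & (exists s. forall w. (~P(s) | P(w))) & (forall v. forall x. (P(x) & H(v)))
All bound variables are already distinct, so no renaming is needed.
Finally move all quantifiers to the prefix:
  exists y. exists s. forall w. forall v. forall x. (~P(y) & (~P(s) | P(w)) & P(x) & H(v))
The prefix is exists y exists s forall w forall v forall x: 3 universal, 2 existential.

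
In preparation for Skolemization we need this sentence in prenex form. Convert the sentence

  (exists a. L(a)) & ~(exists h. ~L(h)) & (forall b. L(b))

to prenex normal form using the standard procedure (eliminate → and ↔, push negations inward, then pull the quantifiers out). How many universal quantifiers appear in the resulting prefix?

2

Move each ¬ inward, flipping quantifiers it crosses:
  (exists a. L(a)) & (forall h. L(h)) & (forall b. L(b))
Extract every quantifier outward, since the variables are now distinct and don't occur free across branches:
  exists a. forall h. forall b. (L(a) & L(h) & L(b))
The prefix is exists a forall h forall b: 2 universal, 1 existential.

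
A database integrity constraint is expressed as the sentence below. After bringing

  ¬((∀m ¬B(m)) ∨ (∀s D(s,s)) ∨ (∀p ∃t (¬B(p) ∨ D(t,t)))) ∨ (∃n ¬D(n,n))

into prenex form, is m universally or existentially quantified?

existential

Push ¬ through the quantifiers and connectives to reach negation normal form:
  (∃m B(m)) ∧ (∃s ¬D(s,s)) ∧ (∃p ∀t (B(p) ∧ ¬D(t,t))) ∨ (∃n ¬D(n,n))
All bound variables are already distinct, so no renaming is needed.
Pull the quantifiers to the front (each side's bound variable is not free in the other side):
  ∃m ∃s ∃p ∀t ∃n (B(m) ∧ ¬D(s,s) ∧ B(p) ∧ ¬D(t,t) ∨ ¬D(n,n))
The quantifier ∀m sits under an odd number of negations, so it flips to ∃m.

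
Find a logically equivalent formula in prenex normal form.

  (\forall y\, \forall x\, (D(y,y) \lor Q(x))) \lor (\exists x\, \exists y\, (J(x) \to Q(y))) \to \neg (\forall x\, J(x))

Rewrite implications/biconditionals: A → B as ¬A ∨ B.
  \neg ((\forall y\, \forall x\, (D(y,y) \lor Q(x))) \lor (\exists x\, \exists y\, (\neg J(x) \lor Q(y)))) \lor \neg (\forall x\, J(x))
Drive negations inward (¬∀x A ≡ ∃x ¬A, ¬∃x A ≡ ∀x ¬A, De Morgan for ∧/∨):
  (\exists y\, \exists x\, (\neg D(y,y) \land \neg Q(x))) \land (\forall x\, \forall y\, (J(x) \land \neg Q(y))) \lor (\exists x\, \neg J(x))
Standardize variables apart so no two quantifiers bind the same name: x↦r, y↦z, x↦u1.
  (\exists y\, \exists x\, (\neg D(y,y) \land \neg Q(x))) \land (\forall r\, \forall z\, (J(r) \land \neg Q(z))) \lor (\exists u1\, \neg J(u1))
Pull the quantifiers to the front (each side's bound variable is not free in the other side):
  \exists y\, \exists x\, \forall r\, \forall z\, \exists u1\, (\neg D(y,y) \land \neg Q(x) \land J(r) \land \neg Q(z) \lor \neg J(u1))

\exists y\, \exists x\, \forall r\, \forall z\, \exists u1\, (\neg D(y,y) \land \neg Q(x) \land J(r) \land \neg Q(z) \lor \neg J(u1))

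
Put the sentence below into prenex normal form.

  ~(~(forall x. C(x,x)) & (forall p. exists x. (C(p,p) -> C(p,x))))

forall x. exists p. forall w1. (C(x,x) | C(p,p) & ~C(p,w1))

Eliminate → and ↔ using ¬ and ∨.
  ~(~(forall x. C(x,x)) & (forall p. exists x. (~C(p,p) | C(p,x))))
Move each ¬ inward, flipping quantifiers it crosses:
  (forall x. C(x,x)) | (exists p. forall x. (C(p,p) & ~C(p,x)))
Rename bound variables to avoid capture: x↦w1.
  (forall x. C(x,x)) | (exists p. forall w1. (C(p,p) & ~C(p,w1)))
Finally move all quantifiers to the prefix:
  forall x. exists p. forall w1. (C(x,x) | C(p,p) & ~C(p,w1))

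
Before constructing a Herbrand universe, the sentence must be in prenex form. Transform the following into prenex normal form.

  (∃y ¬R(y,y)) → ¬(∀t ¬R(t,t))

∀y ∃t (R(y,y) ∨ R(t,t))

Eliminate → and ↔ using ¬ and ∨.
  ¬(∃y ¬R(y,y)) ∨ ¬(∀t ¬R(t,t))
Drive negations inward (¬∀x A ≡ ∃x ¬A, ¬∃x A ≡ ∀x ¬A, De Morgan for ∧/∨):
  (∀y R(y,y)) ∨ (∃t R(t,t))
All bound variables are already distinct, so no renaming is needed.
Pull the quantifiers to the front (each side's bound variable is not free in the other side):
  ∀y ∃t (R(y,y) ∨ R(t,t))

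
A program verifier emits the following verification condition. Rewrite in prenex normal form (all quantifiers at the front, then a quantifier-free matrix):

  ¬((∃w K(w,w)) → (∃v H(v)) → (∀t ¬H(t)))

First replace A → B with ¬A ∨ B.
  ¬(¬(∃w K(w,w)) ∨ ¬(∃v H(v)) ∨ (∀t ¬H(t)))
Drive negations inward (¬∀x A ≡ ∃x ¬A, ¬∃x A ≡ ∀x ¬A, De Morgan for ∧/∨):
  (∃w K(w,w)) ∧ (∃v H(v)) ∧ (∃t H(t))
All bound variables are already distinct, so no renaming is needed.
Extract every quantifier outward, since the variables are now distinct and don't occur free across branches:
  ∃w ∃v ∃t (K(w,w) ∧ H(v) ∧ H(t))

∃w ∃v ∃t (K(w,w) ∧ H(v) ∧ H(t))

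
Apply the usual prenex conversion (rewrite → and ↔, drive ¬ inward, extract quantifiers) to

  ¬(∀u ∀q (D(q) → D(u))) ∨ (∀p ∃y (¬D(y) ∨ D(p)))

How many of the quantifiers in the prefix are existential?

Eliminate → and ↔ using ¬ and ∨.
  ¬(∀u ∀q (¬D(q) ∨ D(u))) ∨ (∀p ∃y (¬D(y) ∨ D(p)))
Push ¬ through the quantifiers and connectives to reach negation normal form:
  (∃u ∃q (D(q) ∧ ¬D(u))) ∨ (∀p ∃y (¬D(y) ∨ D(p)))
All bound variables are already distinct, so no renaming is needed.
Pull the quantifiers to the front (each side's bound variable is not free in the other side):
  ∃u ∃q ∀p ∃y (D(q) ∧ ¬D(u) ∨ ¬D(y) ∨ D(p))
The prefix is ∃u ∃q ∀p ∃y: 1 universal, 3 existential.

3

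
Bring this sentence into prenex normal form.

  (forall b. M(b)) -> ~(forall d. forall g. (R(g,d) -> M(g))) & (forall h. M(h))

exists b. exists d. exists g. forall h. (~M(b) | R(g,d) & ~M(g) & M(h))

Eliminate → and ↔ using ¬ and ∨.
  ~(forall b. M(b)) | ~(forall d. forall g. (~R(g,d) | M(g))) & (forall h. M(h))
Move each ¬ inward, flipping quantifiers it crosses:
  (exists b. ~M(b)) | (exists d. exists g. (R(g,d) & ~M(g))) & (forall h. M(h))
All bound variables are already distinct, so no renaming is needed.
Finally move all quantifiers to the prefix:
  exists b. exists d. exists g. forall h. (~M(b) | R(g,d) & ~M(g) & M(h))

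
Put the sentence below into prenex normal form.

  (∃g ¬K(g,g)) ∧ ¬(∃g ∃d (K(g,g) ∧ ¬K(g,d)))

∃g ∀z1 ∀d (¬K(g,g) ∧ (¬K(z1,z1) ∨ K(z1,d)))

Drive negations inward (¬∀x A ≡ ∃x ¬A, ¬∃x A ≡ ∀x ¬A, De Morgan for ∧/∨):
  (∃g ¬K(g,g)) ∧ (∀g ∀d (¬K(g,g) ∨ K(g,d)))
Rename bound variables to avoid capture: g↦z1.
  (∃g ¬K(g,g)) ∧ (∀z1 ∀d (¬K(z1,z1) ∨ K(z1,d)))
Finally move all quantifiers to the prefix:
  ∃g ∀z1 ∀d (¬K(g,g) ∧ (¬K(z1,z1) ∨ K(z1,d)))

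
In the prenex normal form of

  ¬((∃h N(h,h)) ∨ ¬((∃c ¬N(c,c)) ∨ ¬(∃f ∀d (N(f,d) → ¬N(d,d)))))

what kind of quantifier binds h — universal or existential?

universal

Eliminate → and ↔ using ¬ and ∨.
  ¬((∃h N(h,h)) ∨ ¬((∃c ¬N(c,c)) ∨ ¬(∃f ∀d (¬N(f,d) ∨ ¬N(d,d)))))
Push ¬ through the quantifiers and connectives to reach negation normal form:
  (∀h ¬N(h,h)) ∧ ((∃c ¬N(c,c)) ∨ (∀f ∃d (N(f,d) ∧ N(d,d))))
Pull the quantifiers to the front (each side's bound variable is not free in the other side):
  ∀h ∃c ∀f ∃d (¬N(h,h) ∧ (¬N(c,c) ∨ N(f,d) ∧ N(d,d)))
The quantifier ∃h sits under an odd number of negations (counting the antecedent side of each →), so it flips to ∀h.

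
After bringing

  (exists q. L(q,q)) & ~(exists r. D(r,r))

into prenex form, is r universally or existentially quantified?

universal

Move each ¬ inward, flipping quantifiers it crosses:
  (exists q. L(q,q)) & (forall r. ~D(r,r))
Extract every quantifier outward, since the variables are now distinct and don't occur free across branches:
  exists q. forall r. (L(q,q) & ~D(r,r))
The quantifier exists r sits under an odd number of negations, so it flips to forall r.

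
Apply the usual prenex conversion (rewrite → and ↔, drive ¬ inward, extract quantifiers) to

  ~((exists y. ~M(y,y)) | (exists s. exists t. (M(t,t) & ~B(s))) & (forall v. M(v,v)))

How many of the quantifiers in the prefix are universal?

Move each ¬ inward, flipping quantifiers it crosses:
  (forall y. M(y,y)) & ((forall s. forall t. (~M(t,t) | B(s))) | (exists v. ~M(v,v)))
Extract every quantifier outward, since the variables are now distinct and don't occur free across branches:
  forall y. forall s. forall t. exists v. (M(y,y) & (~M(t,t) | B(s) | ~M(v,v)))
The prefix is forall y forall s forall t exists v: 3 universal, 1 existential.

3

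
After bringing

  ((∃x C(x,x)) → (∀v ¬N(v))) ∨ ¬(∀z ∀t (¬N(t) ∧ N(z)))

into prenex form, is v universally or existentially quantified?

universal

Eliminate → and ↔ using ¬ and ∨.
  ¬(∃x C(x,x)) ∨ (∀v ¬N(v)) ∨ ¬(∀z ∀t (¬N(t) ∧ N(z)))
Move each ¬ inward, flipping quantifiers it crosses:
  (∀x ¬C(x,x)) ∨ (∀v ¬N(v)) ∨ (∃z ∃t (N(t) ∨ ¬N(z)))
All bound variables are already distinct, so no renaming is needed.
Extract every quantifier outward, since the variables are now distinct and don't occur free across branches:
  ∀x ∀v ∃z ∃t (¬C(x,x) ∨ ¬N(v) ∨ N(t) ∨ ¬N(z))
The quantifier ∀v sits under an even number of negations (counting the antecedent side of each →), so it remains universal.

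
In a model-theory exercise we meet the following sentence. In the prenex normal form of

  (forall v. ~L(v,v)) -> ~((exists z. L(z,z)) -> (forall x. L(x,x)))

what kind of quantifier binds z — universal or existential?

existential

First replace A → B with ¬A ∨ B.
  ~(forall v. ~L(v,v)) | ~(~(exists z. L(z,z)) | (forall x. L(x,x)))
Drive negations inward (¬∀x A ≡ ∃x ¬A, ¬∃x A ≡ ∀x ¬A, De Morgan for ∧/∨):
  (exists v. L(v,v)) | (exists z. L(z,z)) & (exists x. ~L(x,x))
Finally move all quantifiers to the prefix:
  exists v. exists z. exists x. (L(v,v) | L(z,z) & ~L(x,x))
The quantifier exists z sits under an even number of negations (counting the antecedent side of each →), so it remains existential.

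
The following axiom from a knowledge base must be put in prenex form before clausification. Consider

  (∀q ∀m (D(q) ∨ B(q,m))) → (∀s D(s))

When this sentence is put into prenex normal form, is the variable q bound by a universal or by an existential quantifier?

First replace A → B with ¬A ∨ B.
  ¬(∀q ∀m (D(q) ∨ B(q,m))) ∨ (∀s D(s))
Push ¬ through the quantifiers and connectives to reach negation normal form:
  (∃q ∃m (¬D(q) ∧ ¬B(q,m))) ∨ (∀s D(s))
Finally move all quantifiers to the prefix:
  ∃q ∃m ∀s (¬D(q) ∧ ¬B(q,m) ∨ D(s))
The quantifier ∀q sits under an odd number of negations (counting the antecedent side of each →), so it flips to ∃q.

existential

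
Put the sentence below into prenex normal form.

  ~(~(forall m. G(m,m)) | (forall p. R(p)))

forall m. exists p. (G(m,m) & ~R(p))

Move each ¬ inward, flipping quantifiers it crosses:
  (forall m. G(m,m)) & (exists p. ~R(p))
Finally move all quantifiers to the prefix:
  forall m. exists p. (G(m,m) & ~R(p))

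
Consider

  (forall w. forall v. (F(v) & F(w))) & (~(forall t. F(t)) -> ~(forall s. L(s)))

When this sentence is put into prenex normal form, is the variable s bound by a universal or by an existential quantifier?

First replace A → B with ¬A ∨ B.
  (forall w. forall v. (F(v) & F(w))) & (~~(forall t. F(t)) | ~(forall s. L(s)))
Move each ¬ inward, flipping quantifiers it crosses:
  (forall w. forall v. (F(v) & F(w))) & ((forall t. F(t)) | (exists s. ~L(s)))
Pull the quantifiers to the front (each side's bound variable is not free in the other side):
  forall w. forall v. forall t. exists s. (F(v) & F(w) & (F(t) | ~L(s)))
The quantifier forall s sits under an odd number of negations (counting the antecedent side of each →), so it flips to exists s.

existential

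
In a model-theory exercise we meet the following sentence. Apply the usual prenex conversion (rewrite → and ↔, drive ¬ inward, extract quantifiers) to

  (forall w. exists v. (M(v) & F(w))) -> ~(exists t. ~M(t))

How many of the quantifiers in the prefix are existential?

1

First replace A → B with ¬A ∨ B.
  ~(forall w. exists v. (M(v) & F(w))) | ~(exists t. ~M(t))
Move each ¬ inward, flipping quantifiers it crosses:
  (exists w. forall v. (~M(v) | ~F(w))) | (forall t. M(t))
Extract every quantifier outward, since the variables are now distinct and don't occur free across branches:
  exists w. forall v. forall t. (~M(v) | ~F(w) | M(t))
The prefix is exists w forall v forall t: 2 universal, 1 existential.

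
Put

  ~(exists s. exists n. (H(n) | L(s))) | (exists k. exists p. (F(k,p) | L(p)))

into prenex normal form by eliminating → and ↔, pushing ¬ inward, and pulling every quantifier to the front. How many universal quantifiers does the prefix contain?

Push ¬ through the quantifiers and connectives to reach negation normal form:
  (forall s. forall n. (~H(n) & ~L(s))) | (exists k. exists p. (F(k,p) | L(p)))
Finally move all quantifiers to the prefix:
  forall s. forall n. exists k. exists p. (~H(n) & ~L(s) | F(k,p) | L(p))
The prefix is forall s forall n exists k exists p: 2 universal, 2 existential.

2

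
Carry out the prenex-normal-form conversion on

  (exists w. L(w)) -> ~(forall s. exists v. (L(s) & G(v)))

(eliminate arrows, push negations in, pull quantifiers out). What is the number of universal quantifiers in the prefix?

Eliminate → and ↔ using ¬ and ∨.
  ~(exists w. L(w)) | ~(forall s. exists v. (L(s) & G(v)))
Move each ¬ inward, flipping quantifiers it crosses:
  (forall w. ~L(w)) | (exists s. forall v. (~L(s) | ~G(v)))
Finally move all quantifiers to the prefix:
  forall w. exists s. forall v. (~L(w) | ~L(s) | ~G(v))
The prefix is forall w exists s forall v: 2 universal, 1 existential.

2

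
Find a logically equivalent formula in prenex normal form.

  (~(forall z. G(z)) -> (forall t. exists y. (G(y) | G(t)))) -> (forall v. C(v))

Rewrite implications/biconditionals: A → B as ¬A ∨ B.
  ~(~~(forall z. G(z)) | (forall t. exists y. (G(y) | G(t)))) | (forall v. C(v))
Push ¬ through the quantifiers and connectives to reach negation normal form:
  (exists z. ~G(z)) & (exists t. forall y. (~G(y) & ~G(t))) | (forall v. C(v))
Extract every quantifier outward, since the variables are now distinct and don't occur free across branches:
  exists z. exists t. forall y. forall v. (~G(z) & ~G(y) & ~G(t) | C(v))

exists z. exists t. forall y. forall v. (~G(z) & ~G(y) & ~G(t) | C(v))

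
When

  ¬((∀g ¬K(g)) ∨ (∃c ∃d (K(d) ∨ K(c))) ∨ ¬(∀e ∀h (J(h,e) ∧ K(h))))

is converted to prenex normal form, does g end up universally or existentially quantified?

Push ¬ through the quantifiers and connectives to reach negation normal form:
  (∃g K(g)) ∧ (∀c ∀d (¬K(d) ∧ ¬K(c))) ∧ (∀e ∀h (J(h,e) ∧ K(h)))
Pull the quantifiers to the front (each side's bound variable is not free in the other side):
  ∃g ∀c ∀d ∀e ∀h (K(g) ∧ ¬K(d) ∧ ¬K(c) ∧ J(h,e) ∧ K(h))
The quantifier ∀g sits under an odd number of negations, so it flips to ∃g.

existential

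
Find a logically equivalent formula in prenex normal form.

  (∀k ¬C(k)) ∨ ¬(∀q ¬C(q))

Push ¬ through the quantifiers and connectives to reach negation normal form:
  (∀k ¬C(k)) ∨ (∃q C(q))
All bound variables are already distinct, so no renaming is needed.
Finally move all quantifiers to the prefix:
  ∀k ∃q (¬C(k) ∨ C(q))

∀k ∃q (¬C(k) ∨ C(q))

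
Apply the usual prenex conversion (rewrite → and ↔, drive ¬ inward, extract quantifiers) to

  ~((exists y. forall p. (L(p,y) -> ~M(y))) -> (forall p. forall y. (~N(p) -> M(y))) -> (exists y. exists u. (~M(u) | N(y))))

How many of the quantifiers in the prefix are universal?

First replace A → B with ¬A ∨ B.
  ~(~(exists y. forall p. (~L(p,y) | ~M(y))) | ~(forall p. forall y. (~~N(p) | M(y))) | (exists y. exists u. (~M(u) | N(y))))
Move each ¬ inward, flipping quantifiers it crosses:
  (exists y. forall p. (~L(p,y) | ~M(y))) & (forall p. forall y. (N(p) | M(y))) & (forall y. forall u. (M(u) & ~N(y)))
Rename bound variables to avoid capture: p↦z1, y↦w1, y↦q.
  (exists y. forall p. (~L(p,y) | ~M(y))) & (forall z1. forall w1. (N(z1) | M(w1))) & (forall q. forall u. (M(u) & ~N(q)))
Finally move all quantifiers to the prefix:
  exists y. forall p. forall z1. forall w1. forall q. forall u. ((~L(p,y) | ~M(y)) & (N(z1) | M(w1)) & M(u) & ~N(q))
The prefix is exists y forall p forall z1 forall w1 forall q forall u: 5 universal, 1 existential.

5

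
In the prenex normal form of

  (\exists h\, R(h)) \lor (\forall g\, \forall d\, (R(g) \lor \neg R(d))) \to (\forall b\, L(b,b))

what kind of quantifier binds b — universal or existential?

universal

Rewrite implications/biconditionals: A → B as ¬A ∨ B.
  \neg ((\exists h\, R(h)) \lor (\forall g\, \forall d\, (R(g) \lor \neg R(d)))) \lor (\forall b\, L(b,b))
Move each ¬ inward, flipping quantifiers it crosses:
  (\forall h\, \neg R(h)) \land (\exists g\, \exists d\, (\neg R(g) \land R(d))) \lor (\forall b\, L(b,b))
All bound variables are already distinct, so no renaming is needed.
Pull the quantifiers to the front (each side's bound variable is not free in the other side):
  \forall h\, \exists g\, \exists d\, \forall b\, (\neg R(h) \land \neg R(g) \land R(d) \lor L(b,b))
The quantifier \forall b sits under an even number of negations (counting the antecedent side of each →), so it remains universal.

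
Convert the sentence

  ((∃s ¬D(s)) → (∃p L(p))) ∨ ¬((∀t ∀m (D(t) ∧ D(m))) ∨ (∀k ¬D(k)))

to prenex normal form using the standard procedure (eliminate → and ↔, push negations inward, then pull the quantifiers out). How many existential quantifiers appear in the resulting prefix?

Eliminate → and ↔ using ¬ and ∨.
  ¬(∃s ¬D(s)) ∨ (∃p L(p)) ∨ ¬((∀t ∀m (D(t) ∧ D(m))) ∨ (∀k ¬D(k)))
Move each ¬ inward, flipping quantifiers it crosses:
  (∀s D(s)) ∨ (∃p L(p)) ∨ (∃t ∃m (¬D(t) ∨ ¬D(m))) ∧ (∃k D(k))
Extract every quantifier outward, since the variables are now distinct and don't occur free across branches:
  ∀s ∃p ∃t ∃m ∃k (D(s) ∨ L(p) ∨ (¬D(t) ∨ ¬D(m)) ∧ D(k))
The prefix is ∀s ∃p ∃t ∃m ∃k: 1 universal, 4 existential.

4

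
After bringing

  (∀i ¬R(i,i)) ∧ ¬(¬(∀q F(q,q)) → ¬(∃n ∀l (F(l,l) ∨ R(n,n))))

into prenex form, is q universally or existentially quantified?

Eliminate → and ↔ using ¬ and ∨.
  (∀i ¬R(i,i)) ∧ ¬(¬¬(∀q F(q,q)) ∨ ¬(∃n ∀l (F(l,l) ∨ R(n,n))))
Move each ¬ inward, flipping quantifiers it crosses:
  (∀i ¬R(i,i)) ∧ (∃q ¬F(q,q)) ∧ (∃n ∀l (F(l,l) ∨ R(n,n)))
Pull the quantifiers to the front (each side's bound variable is not free in the other side):
  ∀i ∃q ∃n ∀l (¬R(i,i) ∧ ¬F(q,q) ∧ (F(l,l) ∨ R(n,n)))
The quantifier ∀q sits under an odd number of negations (counting the antecedent side of each →), so it flips to ∃q.

existential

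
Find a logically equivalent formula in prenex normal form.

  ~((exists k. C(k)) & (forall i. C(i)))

Drive negations inward (¬∀x A ≡ ∃x ¬A, ¬∃x A ≡ ∀x ¬A, De Morgan for ∧/∨):
  (forall k. ~C(k)) | (exists i. ~C(i))
All bound variables are already distinct, so no renaming is needed.
Extract every quantifier outward, since the variables are now distinct and don't occur free across branches:
  forall k. exists i. (~C(k) | ~C(i))

forall k. exists i. (~C(k) | ~C(i))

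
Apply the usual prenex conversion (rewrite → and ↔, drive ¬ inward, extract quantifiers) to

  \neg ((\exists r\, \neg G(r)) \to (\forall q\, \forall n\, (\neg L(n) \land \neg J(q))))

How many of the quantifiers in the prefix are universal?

Eliminate → and ↔ using ¬ and ∨.
  \neg (\neg (\exists r\, \neg G(r)) \lor (\forall q\, \forall n\, (\neg L(n) \land \neg J(q))))
Move each ¬ inward, flipping quantifiers it crosses:
  (\exists r\, \neg G(r)) \land (\exists q\, \exists n\, (L(n) \lor J(q)))
Finally move all quantifiers to the prefix:
  \exists r\, \exists q\, \exists n\, (\neg G(r) \land (L(n) \lor J(q)))
The prefix is \exists r \exists q \exists n: 0 universal, 3 existential.

0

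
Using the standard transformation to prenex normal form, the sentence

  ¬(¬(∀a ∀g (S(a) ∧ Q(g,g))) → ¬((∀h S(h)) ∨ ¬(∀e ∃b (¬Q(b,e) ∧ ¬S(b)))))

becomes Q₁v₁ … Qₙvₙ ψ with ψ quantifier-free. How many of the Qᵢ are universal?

2

Eliminate → and ↔ using ¬ and ∨.
  ¬(¬¬(∀a ∀g (S(a) ∧ Q(g,g))) ∨ ¬((∀h S(h)) ∨ ¬(∀e ∃b (¬Q(b,e) ∧ ¬S(b)))))
Drive negations inward (¬∀x A ≡ ∃x ¬A, ¬∃x A ≡ ∀x ¬A, De Morgan for ∧/∨):
  (∃a ∃g (¬S(a) ∨ ¬Q(g,g))) ∧ ((∀h S(h)) ∨ (∃e ∀b (Q(b,e) ∨ S(b))))
All bound variables are already distinct, so no renaming is needed.
Finally move all quantifiers to the prefix:
  ∃a ∃g ∀h ∃e ∀b ((¬S(a) ∨ ¬Q(g,g)) ∧ (S(h) ∨ Q(b,e) ∨ S(b)))
The prefix is ∃a ∃g ∀h ∃e ∀b: 2 universal, 3 existential.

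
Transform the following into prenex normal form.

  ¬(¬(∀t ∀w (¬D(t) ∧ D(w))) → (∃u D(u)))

Eliminate → and ↔ using ¬ and ∨.
  ¬(¬¬(∀t ∀w (¬D(t) ∧ D(w))) ∨ (∃u D(u)))
Move each ¬ inward, flipping quantifiers it crosses:
  (∃t ∃w (D(t) ∨ ¬D(w))) ∧ (∀u ¬D(u))
All bound variables are already distinct, so no renaming is needed.
Pull the quantifiers to the front (each side's bound variable is not free in the other side):
  ∃t ∃w ∀u ((D(t) ∨ ¬D(w)) ∧ ¬D(u))

∃t ∃w ∀u ((D(t) ∨ ¬D(w)) ∧ ¬D(u))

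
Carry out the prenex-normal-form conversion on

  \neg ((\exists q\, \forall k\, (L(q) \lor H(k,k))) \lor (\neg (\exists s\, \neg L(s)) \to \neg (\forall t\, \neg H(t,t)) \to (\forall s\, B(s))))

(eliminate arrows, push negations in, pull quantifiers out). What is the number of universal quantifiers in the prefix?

2

First replace A → B with ¬A ∨ B.
  \neg ((\exists q\, \forall k\, (L(q) \lor H(k,k))) \lor \neg \neg (\exists s\, \neg L(s)) \lor \neg \neg (\forall t\, \neg H(t,t)) \lor (\forall s\, B(s)))
Drive negations inward (¬∀x A ≡ ∃x ¬A, ¬∃x A ≡ ∀x ¬A, De Morgan for ∧/∨):
  (\forall q\, \exists k\, (\neg L(q) \land \neg H(k,k))) \land (\forall s\, L(s)) \land (\exists t\, H(t,t)) \land (\exists s\, \neg B(s))
Give each quantifier a distinct variable: s↦y1.
  (\forall q\, \exists k\, (\neg L(q) \land \neg H(k,k))) \land (\forall s\, L(s)) \land (\exists t\, H(t,t)) \land (\exists y1\, \neg B(y1))
Pull the quantifiers to the front (each side's bound variable is not free in the other side):
  \forall q\, \exists k\, \forall s\, \exists t\, \exists y1\, (\neg L(q) \land \neg H(k,k) \land L(s) \land H(t,t) \land \neg B(y1))
The prefix is \forall q \exists k \forall s \exists t \exists y1: 2 universal, 3 existential.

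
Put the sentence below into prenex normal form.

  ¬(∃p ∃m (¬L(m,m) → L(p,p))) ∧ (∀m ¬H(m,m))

∀p ∀m ∀a (¬L(m,m) ∧ ¬L(p,p) ∧ ¬H(a,a))

First replace A → B with ¬A ∨ B.
  ¬(∃p ∃m (¬¬L(m,m) ∨ L(p,p))) ∧ (∀m ¬H(m,m))
Push ¬ through the quantifiers and connectives to reach negation normal form:
  (∀p ∀m (¬L(m,m) ∧ ¬L(p,p))) ∧ (∀m ¬H(m,m))
Rename bound variables to avoid capture: m↦a.
  (∀p ∀m (¬L(m,m) ∧ ¬L(p,p))) ∧ (∀a ¬H(a,a))
Pull the quantifiers to the front (each side's bound variable is not free in the other side):
  ∀p ∀m ∀a (¬L(m,m) ∧ ¬L(p,p) ∧ ¬H(a,a))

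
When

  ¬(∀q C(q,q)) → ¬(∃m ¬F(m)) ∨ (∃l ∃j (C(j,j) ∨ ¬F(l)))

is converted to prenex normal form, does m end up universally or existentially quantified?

Rewrite implications/biconditionals: A → B as ¬A ∨ B.
  ¬¬(∀q C(q,q)) ∨ ¬(∃m ¬F(m)) ∨ (∃l ∃j (C(j,j) ∨ ¬F(l)))
Push ¬ through the quantifiers and connectives to reach negation normal form:
  (∀q C(q,q)) ∨ (∀m F(m)) ∨ (∃l ∃j (C(j,j) ∨ ¬F(l)))
All bound variables are already distinct, so no renaming is needed.
Pull the quantifiers to the front (each side's bound variable is not free in the other side):
  ∀q ∀m ∃l ∃j (C(q,q) ∨ F(m) ∨ C(j,j) ∨ ¬F(l))
The quantifier ∃m sits under an odd number of negations (counting the antecedent side of each →), so it flips to ∀m.

universal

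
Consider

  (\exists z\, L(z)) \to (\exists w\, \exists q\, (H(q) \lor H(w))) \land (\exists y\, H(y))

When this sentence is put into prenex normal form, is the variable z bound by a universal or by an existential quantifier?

Eliminate → and ↔ using ¬ and ∨.
  \neg (\exists z\, L(z)) \lor (\exists w\, \exists q\, (H(q) \lor H(w))) \land (\exists y\, H(y))
Drive negations inward (¬∀x A ≡ ∃x ¬A, ¬∃x A ≡ ∀x ¬A, De Morgan for ∧/∨):
  (\forall z\, \neg L(z)) \lor (\exists w\, \exists q\, (H(q) \lor H(w))) \land (\exists y\, H(y))
All bound variables are already distinct, so no renaming is needed.
Pull the quantifiers to the front (each side's bound variable is not free in the other side):
  \forall z\, \exists w\, \exists q\, \exists y\, (\neg L(z) \lor (H(q) \lor H(w)) \land H(y))
The quantifier \exists z sits under an odd number of negations (counting the antecedent side of each →), so it flips to \forall z.

universal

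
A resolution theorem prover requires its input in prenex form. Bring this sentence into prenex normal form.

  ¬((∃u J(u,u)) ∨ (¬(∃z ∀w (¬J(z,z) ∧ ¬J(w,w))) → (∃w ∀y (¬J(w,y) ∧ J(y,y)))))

∀u ∀z ∃w ∀v ∃y (¬J(u,u) ∧ (J(z,z) ∨ J(w,w)) ∧ (J(v,y) ∨ ¬J(y,y)))

First replace A → B with ¬A ∨ B.
  ¬((∃u J(u,u)) ∨ ¬¬(∃z ∀w (¬J(z,z) ∧ ¬J(w,w))) ∨ (∃w ∀y (¬J(w,y) ∧ J(y,y))))
Move each ¬ inward, flipping quantifiers it crosses:
  (∀u ¬J(u,u)) ∧ (∀z ∃w (J(z,z) ∨ J(w,w))) ∧ (∀w ∃y (J(w,y) ∨ ¬J(y,y)))
Give each quantifier a distinct variable: w↦v.
  (∀u ¬J(u,u)) ∧ (∀z ∃w (J(z,z) ∨ J(w,w))) ∧ (∀v ∃y (J(v,y) ∨ ¬J(y,y)))
Extract every quantifier outward, since the variables are now distinct and don't occur free across branches:
  ∀u ∀z ∃w ∀v ∃y (¬J(u,u) ∧ (J(z,z) ∨ J(w,w)) ∧ (J(v,y) ∨ ¬J(y,y)))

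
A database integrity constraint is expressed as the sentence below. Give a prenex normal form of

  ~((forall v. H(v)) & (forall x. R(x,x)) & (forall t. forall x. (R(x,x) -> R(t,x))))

Rewrite implications/biconditionals: A → B as ¬A ∨ B.
  ~((forall v. H(v)) & (forall x. R(x,x)) & (forall t. forall x. (~R(x,x) | R(t,x))))
Move each ¬ inward, flipping quantifiers it crosses:
  (exists v. ~H(v)) | (exists x. ~R(x,x)) | (exists t. exists x. (R(x,x) & ~R(t,x)))
Rename bound variables to avoid capture: x↦c.
  (exists v. ~H(v)) | (exists x. ~R(x,x)) | (exists t. exists c. (R(c,c) & ~R(t,c)))
Pull the quantifiers to the front (each side's bound variable is not free in the other side):
  exists v. exists x. exists t. exists c. (~H(v) | ~R(x,x) | R(c,c) & ~R(t,c))

exists v. exists x. exists t. exists c. (~H(v) | ~R(x,x) | R(c,c) & ~R(t,c))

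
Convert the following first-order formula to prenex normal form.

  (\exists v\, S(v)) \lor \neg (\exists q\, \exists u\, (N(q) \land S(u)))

\exists v\, \forall q\, \forall u\, (S(v) \lor \neg N(q) \lor \neg S(u))

Drive negations inward (¬∀x A ≡ ∃x ¬A, ¬∃x A ≡ ∀x ¬A, De Morgan for ∧/∨):
  (\exists v\, S(v)) \lor (\forall q\, \forall u\, (\neg N(q) \lor \neg S(u)))
All bound variables are already distinct, so no renaming is needed.
Extract every quantifier outward, since the variables are now distinct and don't occur free across branches:
  \exists v\, \forall q\, \forall u\, (S(v) \lor \neg N(q) \lor \neg S(u))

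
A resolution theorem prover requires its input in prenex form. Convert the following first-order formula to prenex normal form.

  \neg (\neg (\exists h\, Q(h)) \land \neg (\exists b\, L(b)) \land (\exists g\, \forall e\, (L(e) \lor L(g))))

Move each ¬ inward, flipping quantifiers it crosses:
  (\exists h\, Q(h)) \lor (\exists b\, L(b)) \lor (\forall g\, \exists e\, (\neg L(e) \land \neg L(g)))
Finally move all quantifiers to the prefix:
  \exists h\, \exists b\, \forall g\, \exists e\, (Q(h) \lor L(b) \lor \neg L(e) \land \neg L(g))

\exists h\, \exists b\, \forall g\, \exists e\, (Q(h) \lor L(b) \lor \neg L(e) \land \neg L(g))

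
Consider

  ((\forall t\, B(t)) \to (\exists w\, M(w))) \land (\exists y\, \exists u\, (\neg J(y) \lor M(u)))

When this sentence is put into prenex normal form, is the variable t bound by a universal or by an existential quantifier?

existential

First replace A → B with ¬A ∨ B.
  (\neg (\forall t\, B(t)) \lor (\exists w\, M(w))) \land (\exists y\, \exists u\, (\neg J(y) \lor M(u)))
Move each ¬ inward, flipping quantifiers it crosses:
  ((\exists t\, \neg B(t)) \lor (\exists w\, M(w))) \land (\exists y\, \exists u\, (\neg J(y) \lor M(u)))
Extract every quantifier outward, since the variables are now distinct and don't occur free across branches:
  \exists t\, \exists w\, \exists y\, \exists u\, ((\neg B(t) \lor M(w)) \land (\neg J(y) \lor M(u)))
The quantifier \forall t sits under an odd number of negations (counting the antecedent side of each →), so it flips to \exists t.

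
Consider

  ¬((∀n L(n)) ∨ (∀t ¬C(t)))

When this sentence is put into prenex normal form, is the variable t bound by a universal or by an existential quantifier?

Push ¬ through the quantifiers and connectives to reach negation normal form:
  (∃n ¬L(n)) ∧ (∃t C(t))
All bound variables are already distinct, so no renaming is needed.
Finally move all quantifiers to the prefix:
  ∃n ∃t (¬L(n) ∧ C(t))
The quantifier ∀t sits under an odd number of negations, so it flips to ∃t.

existential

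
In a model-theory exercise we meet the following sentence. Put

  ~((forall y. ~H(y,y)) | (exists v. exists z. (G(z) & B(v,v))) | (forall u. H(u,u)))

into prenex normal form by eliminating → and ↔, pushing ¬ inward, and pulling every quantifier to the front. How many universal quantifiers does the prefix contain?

2

Push ¬ through the quantifiers and connectives to reach negation normal form:
  (exists y. H(y,y)) & (forall v. forall z. (~G(z) | ~B(v,v))) & (exists u. ~H(u,u))
All bound variables are already distinct, so no renaming is needed.
Extract every quantifier outward, since the variables are now distinct and don't occur free across branches:
  exists y. forall v. forall z. exists u. (H(y,y) & (~G(z) | ~B(v,v)) & ~H(u,u))
The prefix is exists y forall v forall z exists u: 2 universal, 2 existential.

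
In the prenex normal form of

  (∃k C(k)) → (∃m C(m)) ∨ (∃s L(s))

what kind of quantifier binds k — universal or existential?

universal

Rewrite implications/biconditionals: A → B as ¬A ∨ B.
  ¬(∃k C(k)) ∨ (∃m C(m)) ∨ (∃s L(s))
Push ¬ through the quantifiers and connectives to reach negation normal form:
  (∀k ¬C(k)) ∨ (∃m C(m)) ∨ (∃s L(s))
All bound variables are already distinct, so no renaming is needed.
Pull the quantifiers to the front (each side's bound variable is not free in the other side):
  ∀k ∃m ∃s (¬C(k) ∨ C(m) ∨ L(s))
The quantifier ∃k sits under an odd number of negations (counting the antecedent side of each →), so it flips to ∀k.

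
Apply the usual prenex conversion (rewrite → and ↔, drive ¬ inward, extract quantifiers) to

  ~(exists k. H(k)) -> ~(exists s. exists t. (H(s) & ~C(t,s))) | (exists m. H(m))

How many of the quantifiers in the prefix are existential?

Eliminate → and ↔ using ¬ and ∨.
  ~~(exists k. H(k)) | ~(exists s. exists t. (H(s) & ~C(t,s))) | (exists m. H(m))
Drive negations inward (¬∀x A ≡ ∃x ¬A, ¬∃x A ≡ ∀x ¬A, De Morgan for ∧/∨):
  (exists k. H(k)) | (forall s. forall t. (~H(s) | C(t,s))) | (exists m. H(m))
All bound variables are already distinct, so no renaming is needed.
Extract every quantifier outward, since the variables are now distinct and don't occur free across branches:
  exists k. forall s. forall t. exists m. (H(k) | ~H(s) | C(t,s) | H(m))
The prefix is exists k forall s forall t exists m: 2 universal, 2 existential.

2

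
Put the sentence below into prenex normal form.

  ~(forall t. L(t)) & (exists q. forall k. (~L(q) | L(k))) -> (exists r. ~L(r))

forall t. forall q. exists k. exists r. (L(t) | L(q) & ~L(k) | ~L(r))

Eliminate → and ↔ using ¬ and ∨.
  ~(~(forall t. L(t)) & (exists q. forall k. (~L(q) | L(k)))) | (exists r. ~L(r))
Drive negations inward (¬∀x A ≡ ∃x ¬A, ¬∃x A ≡ ∀x ¬A, De Morgan for ∧/∨):
  (forall t. L(t)) | (forall q. exists k. (L(q) & ~L(k))) | (exists r. ~L(r))
Finally move all quantifiers to the prefix:
  forall t. forall q. exists k. exists r. (L(t) | L(q) & ~L(k) | ~L(r))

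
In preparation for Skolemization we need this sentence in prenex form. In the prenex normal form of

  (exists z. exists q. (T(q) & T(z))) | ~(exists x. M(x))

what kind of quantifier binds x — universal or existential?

universal

Drive negations inward (¬∀x A ≡ ∃x ¬A, ¬∃x A ≡ ∀x ¬A, De Morgan for ∧/∨):
  (exists z. exists q. (T(q) & T(z))) | (forall x. ~M(x))
Finally move all quantifiers to the prefix:
  exists z. exists q. forall x. (T(q) & T(z) | ~M(x))
The quantifier exists x sits under an odd number of negations, so it flips to forall x.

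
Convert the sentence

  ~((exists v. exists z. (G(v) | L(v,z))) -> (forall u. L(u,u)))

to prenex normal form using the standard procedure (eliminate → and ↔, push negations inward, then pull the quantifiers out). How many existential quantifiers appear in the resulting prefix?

3

First replace A → B with ¬A ∨ B.
  ~(~(exists v. exists z. (G(v) | L(v,z))) | (forall u. L(u,u)))
Drive negations inward (¬∀x A ≡ ∃x ¬A, ¬∃x A ≡ ∀x ¬A, De Morgan for ∧/∨):
  (exists v. exists z. (G(v) | L(v,z))) & (exists u. ~L(u,u))
Finally move all quantifiers to the prefix:
  exists v. exists z. exists u. ((G(v) | L(v,z)) & ~L(u,u))
The prefix is exists v exists z exists u: 0 universal, 3 existential.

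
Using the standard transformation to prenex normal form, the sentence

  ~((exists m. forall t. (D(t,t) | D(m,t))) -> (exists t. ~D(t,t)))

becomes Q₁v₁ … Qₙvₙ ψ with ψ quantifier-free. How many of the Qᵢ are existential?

Rewrite implications/biconditionals: A → B as ¬A ∨ B.
  ~(~(exists m. forall t. (D(t,t) | D(m,t))) | (exists t. ~D(t,t)))
Drive negations inward (¬∀x A ≡ ∃x ¬A, ¬∃x A ≡ ∀x ¬A, De Morgan for ∧/∨):
  (exists m. forall t. (D(t,t) | D(m,t))) & (forall t. D(t,t))
Standardize variables apart so no two quantifiers bind the same name: t↦z1.
  (exists m. forall t. (D(t,t) | D(m,t))) & (forall z1. D(z1,z1))
Finally move all quantifiers to the prefix:
  exists m. forall t. forall z1. ((D(t,t) | D(m,t)) & D(z1,z1))
The prefix is exists m forall t forall z1: 2 universal, 1 existential.

1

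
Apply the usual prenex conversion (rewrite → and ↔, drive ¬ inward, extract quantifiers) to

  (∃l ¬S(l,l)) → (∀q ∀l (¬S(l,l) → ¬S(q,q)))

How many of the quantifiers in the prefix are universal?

3

Eliminate → and ↔ using ¬ and ∨.
  ¬(∃l ¬S(l,l)) ∨ (∀q ∀l (¬¬S(l,l) ∨ ¬S(q,q)))
Move each ¬ inward, flipping quantifiers it crosses:
  (∀l S(l,l)) ∨ (∀q ∀l (S(l,l) ∨ ¬S(q,q)))
Give each quantifier a distinct variable: l↦x.
  (∀l S(l,l)) ∨ (∀q ∀x (S(x,x) ∨ ¬S(q,q)))
Pull the quantifiers to the front (each side's bound variable is not free in the other side):
  ∀l ∀q ∀x (S(l,l) ∨ S(x,x) ∨ ¬S(q,q))
The prefix is ∀l ∀q ∀x: 3 universal, 0 existential.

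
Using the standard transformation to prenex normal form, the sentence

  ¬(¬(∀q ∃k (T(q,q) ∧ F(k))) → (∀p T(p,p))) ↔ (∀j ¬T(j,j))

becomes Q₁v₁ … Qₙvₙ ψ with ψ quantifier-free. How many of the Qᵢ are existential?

4

Rewrite implications/biconditionals: A → B as ¬A ∨ B; A ↔ B as (¬A ∨ B) ∧ (¬B ∨ A).
  (¬¬(¬¬(∀q ∃k (T(q,q) ∧ F(k))) ∨ (∀p T(p,p))) ∨ (∀j ¬T(j,j))) ∧ (¬(∀j ¬T(j,j)) ∨ ¬(¬¬(∀q ∃k (T(q,q) ∧ F(k))) ∨ (∀p T(p,p))))
Move each ¬ inward, flipping quantifiers it crosses:
  ((∀q ∃k (T(q,q) ∧ F(k))) ∨ (∀p T(p,p)) ∨ (∀j ¬T(j,j))) ∧ ((∃j T(j,j)) ∨ (∃q ∀k (¬T(q,q) ∨ ¬F(k))) ∧ (∃p ¬T(p,p)))
Standardize variables apart so no two quantifiers bind the same name: j↦u1, q↦z, k↦s, p↦t.
  ((∀q ∃k (T(q,q) ∧ F(k))) ∨ (∀p T(p,p)) ∨ (∀j ¬T(j,j))) ∧ ((∃u1 T(u1,u1)) ∨ (∃z ∀s (¬T(z,z) ∨ ¬F(s))) ∧ (∃t ¬T(t,t)))
Pull the quantifiers to the front (each side's bound variable is not free in the other side):
  ∀q ∃k ∀p ∀j ∃u1 ∃z ∀s ∃t ((T(q,q) ∧ F(k) ∨ T(p,p) ∨ ¬T(j,j)) ∧ (T(u1,u1) ∨ (¬T(z,z) ∨ ¬F(s)) ∧ ¬T(t,t)))
The prefix is ∀q ∃k ∀p ∀j ∃u1 ∃z ∀s ∃t: 4 universal, 4 existential.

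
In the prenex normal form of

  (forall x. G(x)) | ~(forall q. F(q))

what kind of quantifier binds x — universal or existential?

Drive negations inward (¬∀x A ≡ ∃x ¬A, ¬∃x A ≡ ∀x ¬A, De Morgan for ∧/∨):
  (forall x. G(x)) | (exists q. ~F(q))
All bound variables are already distinct, so no renaming is needed.
Pull the quantifiers to the front (each side's bound variable is not free in the other side):
  forall x. exists q. (G(x) | ~F(q))
The quantifier forall x sits under an even number of negations, so it remains universal.

universal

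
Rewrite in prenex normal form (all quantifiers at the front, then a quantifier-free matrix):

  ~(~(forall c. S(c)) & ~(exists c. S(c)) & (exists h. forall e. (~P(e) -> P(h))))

forall c. exists z1. forall h. exists e. (S(c) | S(z1) | ~P(e) & ~P(h))

Eliminate → and ↔ using ¬ and ∨.
  ~(~(forall c. S(c)) & ~(exists c. S(c)) & (exists h. forall e. (~~P(e) | P(h))))
Push ¬ through the quantifiers and connectives to reach negation normal form:
  (forall c. S(c)) | (exists c. S(c)) | (forall h. exists e. (~P(e) & ~P(h)))
Give each quantifier a distinct variable: c↦z1.
  (forall c. S(c)) | (exists z1. S(z1)) | (forall h. exists e. (~P(e) & ~P(h)))
Extract every quantifier outward, since the variables are now distinct and don't occur free across branches:
  forall c. exists z1. forall h. exists e. (S(c) | S(z1) | ~P(e) & ~P(h))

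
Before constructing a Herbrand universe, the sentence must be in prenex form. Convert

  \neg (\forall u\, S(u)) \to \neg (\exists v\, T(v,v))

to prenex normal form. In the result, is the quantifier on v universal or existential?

universal

First replace A → B with ¬A ∨ B.
  \neg \neg (\forall u\, S(u)) \lor \neg (\exists v\, T(v,v))
Push ¬ through the quantifiers and connectives to reach negation normal form:
  (\forall u\, S(u)) \lor (\forall v\, \neg T(v,v))
All bound variables are already distinct, so no renaming is needed.
Extract every quantifier outward, since the variables are now distinct and don't occur free across branches:
  \forall u\, \forall v\, (S(u) \lor \neg T(v,v))
The quantifier \exists v sits under an odd number of negations (counting the antecedent side of each →), so it flips to \forall v.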